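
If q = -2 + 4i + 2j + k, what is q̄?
-2 - 4i - 2j - k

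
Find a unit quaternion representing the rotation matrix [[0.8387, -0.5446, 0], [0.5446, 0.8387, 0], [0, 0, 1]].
0.9588 + 0.284k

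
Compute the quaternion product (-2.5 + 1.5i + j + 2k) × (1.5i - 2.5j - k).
2.25 + 0.25i + 10.75j - 2.75k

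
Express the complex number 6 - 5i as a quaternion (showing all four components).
6 - 5i + 0j + 0k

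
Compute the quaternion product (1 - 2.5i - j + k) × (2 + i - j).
3.5 - 3i - 2j + 5.5k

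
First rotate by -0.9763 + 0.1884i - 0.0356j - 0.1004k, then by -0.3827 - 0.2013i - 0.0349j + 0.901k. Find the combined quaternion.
0.5008 + 0.16i + 0.1972j - 0.8275k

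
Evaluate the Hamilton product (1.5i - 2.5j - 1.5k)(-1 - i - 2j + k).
-2 - 7i + 2.5j - 4k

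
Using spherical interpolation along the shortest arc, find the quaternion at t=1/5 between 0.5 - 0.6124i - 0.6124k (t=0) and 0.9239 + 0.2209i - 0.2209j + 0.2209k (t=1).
0.7108 - 0.4955i - 0.0613j - 0.4955k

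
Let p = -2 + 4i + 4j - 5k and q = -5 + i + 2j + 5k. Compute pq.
23 + 8i - 49j + 19k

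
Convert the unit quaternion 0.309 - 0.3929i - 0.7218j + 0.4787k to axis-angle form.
axis = (-0.4131, -0.7589, 0.5033), θ = 144°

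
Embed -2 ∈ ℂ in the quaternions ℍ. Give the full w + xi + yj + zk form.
-2 + 0i + 0j + 0k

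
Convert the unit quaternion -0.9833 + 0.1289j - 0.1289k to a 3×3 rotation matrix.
[[0.9335, -0.2535, -0.2535], [0.2535, 0.9668, -0.0332], [0.2535, -0.0332, 0.9668]]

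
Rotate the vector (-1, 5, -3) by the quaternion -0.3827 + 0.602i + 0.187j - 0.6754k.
(1.392, -4.552, -3.513)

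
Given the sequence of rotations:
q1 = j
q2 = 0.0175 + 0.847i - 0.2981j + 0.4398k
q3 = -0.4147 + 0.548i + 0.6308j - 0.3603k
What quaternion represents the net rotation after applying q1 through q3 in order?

q2 · q1 = 0.2981 - 0.4398i + 0.0175j + 0.847k
q3 · q2 · q1 = 0.4115 + 0.8863i - 0.1249j - 0.1716k
0.4115 + 0.8863i - 0.1249j - 0.1716k


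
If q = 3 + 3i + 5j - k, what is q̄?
3 - 3i - 5j + k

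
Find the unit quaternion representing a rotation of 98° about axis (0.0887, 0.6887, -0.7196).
0.6561 + 0.0669i + 0.5198j - 0.5431k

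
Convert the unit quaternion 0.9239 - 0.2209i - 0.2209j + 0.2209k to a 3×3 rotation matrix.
[[0.8048, -0.3106, -0.5058], [0.5058, 0.8048, 0.3106], [0.3106, -0.5058, 0.8048]]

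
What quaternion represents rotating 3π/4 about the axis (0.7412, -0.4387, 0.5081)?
0.3827 + 0.6848i - 0.4053j + 0.4694k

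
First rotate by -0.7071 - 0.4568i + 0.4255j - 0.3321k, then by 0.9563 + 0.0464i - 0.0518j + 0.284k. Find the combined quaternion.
-0.5386 - 0.5733i + 0.3292j - 0.5223k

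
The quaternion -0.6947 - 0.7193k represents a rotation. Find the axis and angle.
axis = (0, 0, -1), θ = 268°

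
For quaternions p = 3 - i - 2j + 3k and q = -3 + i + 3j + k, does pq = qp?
No: pq = -5 - 5i + 19j - 7k ≠ -5 + 17i + 11j - 5k = qp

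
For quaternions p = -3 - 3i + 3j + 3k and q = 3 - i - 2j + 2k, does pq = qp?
No: pq = -12 + 6i + 18j + 12k ≠ -12 - 18i + 12j - 6k = qp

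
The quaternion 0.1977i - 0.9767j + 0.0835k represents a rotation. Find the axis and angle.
axis = (0.1977, -0.9767, 0.0835), θ = π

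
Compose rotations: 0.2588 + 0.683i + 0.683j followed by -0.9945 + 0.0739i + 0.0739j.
-0.3583 - 0.6601i - 0.6601j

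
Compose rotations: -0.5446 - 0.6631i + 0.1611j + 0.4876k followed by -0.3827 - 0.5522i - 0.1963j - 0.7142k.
0.2221 + 0.5738i + 0.7881j - 0.0168k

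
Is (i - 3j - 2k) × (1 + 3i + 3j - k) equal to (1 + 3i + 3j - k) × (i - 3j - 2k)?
No: pq = 4 + 10i - 8j + 10k ≠ 4 - 8i + 2j - 14k = qp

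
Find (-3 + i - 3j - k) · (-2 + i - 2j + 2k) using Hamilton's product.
1 - 13i + 9j - 3k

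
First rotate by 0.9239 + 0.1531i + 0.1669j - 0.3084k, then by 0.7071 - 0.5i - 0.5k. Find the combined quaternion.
0.5756 - 0.2702i - 0.1127j - 0.7635k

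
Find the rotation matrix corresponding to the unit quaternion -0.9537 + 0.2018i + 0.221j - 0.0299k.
[[0.9005, 0.0322, -0.4336], [0.1462, 0.9168, 0.3717], [0.4095, -0.3981, 0.8209]]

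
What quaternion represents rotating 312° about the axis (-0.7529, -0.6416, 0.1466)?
-0.9135 - 0.3062i - 0.261j + 0.0596k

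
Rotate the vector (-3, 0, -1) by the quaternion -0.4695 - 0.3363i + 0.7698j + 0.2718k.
(1.904, 2.216, -1.209)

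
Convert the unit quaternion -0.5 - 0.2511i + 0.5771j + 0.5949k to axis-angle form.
axis = (-0.2899, 0.6664, 0.6869), θ = 4π/3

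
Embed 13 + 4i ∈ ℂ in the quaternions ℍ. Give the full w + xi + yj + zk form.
13 + 4i + 0j + 0k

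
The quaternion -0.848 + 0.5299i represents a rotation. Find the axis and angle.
axis = (1, 0, 0), θ = 296°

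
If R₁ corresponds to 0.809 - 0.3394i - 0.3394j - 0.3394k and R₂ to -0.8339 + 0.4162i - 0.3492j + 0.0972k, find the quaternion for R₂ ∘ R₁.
-0.6189 + 0.7712i + 0.1088j + 0.1019k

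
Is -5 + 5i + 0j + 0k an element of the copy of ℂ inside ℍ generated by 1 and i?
Yes. The quaternion -5 + 5i has j- and k-coefficients y = z = 0, so it lies in the complex subalgebra spanned by 1 and i.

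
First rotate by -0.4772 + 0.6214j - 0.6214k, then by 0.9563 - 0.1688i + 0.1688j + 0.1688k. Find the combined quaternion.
-0.4563 - 0.1292i + 0.4088j - 0.7797k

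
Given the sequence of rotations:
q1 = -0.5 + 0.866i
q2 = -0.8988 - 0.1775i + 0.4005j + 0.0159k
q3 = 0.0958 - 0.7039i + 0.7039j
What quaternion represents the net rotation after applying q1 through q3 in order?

q2 · q1 = 0.6031 - 0.6896i - 0.1865j - 0.3548k
q3 · q2 · q1 = -0.2964 - 0.7403i + 0.1569j + 0.5827k
-0.2964 - 0.7403i + 0.1569j + 0.5827k


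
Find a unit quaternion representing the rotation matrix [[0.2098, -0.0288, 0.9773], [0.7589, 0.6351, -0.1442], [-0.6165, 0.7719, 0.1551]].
0.7071 + 0.3239i + 0.5635j + 0.2785k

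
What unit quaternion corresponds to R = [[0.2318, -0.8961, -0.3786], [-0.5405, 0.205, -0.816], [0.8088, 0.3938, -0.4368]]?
0.5 + 0.6049i - 0.5937j + 0.1778k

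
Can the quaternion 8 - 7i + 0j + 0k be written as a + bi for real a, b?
Yes. The quaternion 8 - 7i has j- and k-coefficients y = z = 0, so it lies in the complex subalgebra spanned by 1 and i.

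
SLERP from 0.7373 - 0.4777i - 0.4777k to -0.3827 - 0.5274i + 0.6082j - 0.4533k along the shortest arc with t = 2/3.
0.0235 - 0.6442i + 0.4934j - 0.584k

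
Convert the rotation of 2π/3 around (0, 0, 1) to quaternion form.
0.5 + 0.866k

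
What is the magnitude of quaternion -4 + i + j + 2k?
√22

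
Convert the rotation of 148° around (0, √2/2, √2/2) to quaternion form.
0.2756 + 0.6797j + 0.6797k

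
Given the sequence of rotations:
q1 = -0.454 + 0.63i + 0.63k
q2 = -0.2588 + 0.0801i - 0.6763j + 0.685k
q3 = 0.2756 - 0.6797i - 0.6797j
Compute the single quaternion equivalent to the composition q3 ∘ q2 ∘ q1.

q2 · q1 = -0.3645 - 0.6255i + 0.6881j - 0.048k
q3 · q2 · q1 = -0.0579 + 0.108i + 0.4048j - 0.9061k
-0.0579 + 0.108i + 0.4048j - 0.9061k


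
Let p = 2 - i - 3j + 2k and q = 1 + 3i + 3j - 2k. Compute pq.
18 + 5i + 7j + 4k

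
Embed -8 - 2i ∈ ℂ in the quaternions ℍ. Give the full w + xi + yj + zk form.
-8 - 2i + 0j + 0k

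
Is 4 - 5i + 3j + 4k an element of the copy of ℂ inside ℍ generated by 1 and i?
No. The quaternion 4 - 5i + 3j + 4k has j-coefficient y = 3 and k-coefficient z = 4, not both zero, so it does not lie in the complex subalgebra spanned by 1 and i.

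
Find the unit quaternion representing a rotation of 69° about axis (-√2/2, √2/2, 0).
0.8241 - 0.4005i + 0.4005j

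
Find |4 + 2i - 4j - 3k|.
√45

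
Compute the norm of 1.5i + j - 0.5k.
1.871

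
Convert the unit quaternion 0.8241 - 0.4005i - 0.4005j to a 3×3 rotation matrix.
[[0.6792, 0.3208, -0.6601], [0.3208, 0.6792, 0.6601], [0.6601, -0.6601, 0.3584]]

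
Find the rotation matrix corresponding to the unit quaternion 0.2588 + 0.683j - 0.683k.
[[-0.866, 0.3535, 0.3535], [-0.3535, 0.067, -0.933], [-0.3535, -0.933, 0.067]]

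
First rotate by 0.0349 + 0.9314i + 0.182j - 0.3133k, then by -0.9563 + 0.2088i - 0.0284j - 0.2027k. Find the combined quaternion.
-0.2862 - 0.8376i - 0.2984j + 0.357k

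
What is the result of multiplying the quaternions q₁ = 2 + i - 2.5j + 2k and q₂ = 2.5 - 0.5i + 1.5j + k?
7.25 - 4i - 5.25j + 7.25k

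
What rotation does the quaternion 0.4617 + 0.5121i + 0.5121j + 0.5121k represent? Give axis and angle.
axis = (√3/3, √3/3, √3/3), θ = 125°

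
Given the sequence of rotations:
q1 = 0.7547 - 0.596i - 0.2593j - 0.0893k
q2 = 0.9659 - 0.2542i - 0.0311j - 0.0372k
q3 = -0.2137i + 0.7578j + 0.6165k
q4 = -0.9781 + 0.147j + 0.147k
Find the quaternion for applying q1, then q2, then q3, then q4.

q2 · q1 = 0.5661 - 0.7744i - 0.2745j - 0.067k
q3 · q2 · q1 = 0.0838 - 0.0025i - 0.0627j + 0.9945k
q4 · q3 · q2 · q1 = -0.2189 + 0.1579i + 0.0733j - 0.96k
-0.2189 + 0.1579i + 0.0733j - 0.96k


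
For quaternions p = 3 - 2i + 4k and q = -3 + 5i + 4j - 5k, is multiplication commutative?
No: pq = 21 + 5i + 22j - 35k ≠ 21 + 37i + 2j - 19k = qp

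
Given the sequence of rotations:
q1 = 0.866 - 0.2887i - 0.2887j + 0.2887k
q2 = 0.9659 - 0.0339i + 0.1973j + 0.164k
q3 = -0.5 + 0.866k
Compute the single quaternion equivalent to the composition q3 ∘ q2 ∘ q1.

q2 · q1 = 0.8363 - 0.2039i - 0.1456j + 0.4876k
q3 · q2 · q1 = -0.8404 + 0.228i - 0.1038j + 0.4804k
-0.8404 + 0.228i - 0.1038j + 0.4804k


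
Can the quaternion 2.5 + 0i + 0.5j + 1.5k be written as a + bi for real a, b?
No. The quaternion 2.5 + 0.5j + 1.5k has j-coefficient y = 0.5 and k-coefficient z = 1.5, not both zero, so it does not lie in the complex subalgebra spanned by 1 and i.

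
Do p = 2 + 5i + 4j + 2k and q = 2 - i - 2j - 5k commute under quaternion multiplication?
No: pq = 27 - 8i + 27j - 12k ≠ 27 + 24i - 19j = qp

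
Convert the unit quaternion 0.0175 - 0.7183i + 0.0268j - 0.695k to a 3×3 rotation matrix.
[[0.0325, -0.0142, 0.9994], [-0.0628, -0.998, -0.0121], [0.9975, -0.0624, -0.0333]]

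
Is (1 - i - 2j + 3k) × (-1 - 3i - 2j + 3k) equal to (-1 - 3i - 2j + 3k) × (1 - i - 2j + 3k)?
No: pq = -17 - 2i - 6j - 4k ≠ -17 - 2i + 6j + 4k = qp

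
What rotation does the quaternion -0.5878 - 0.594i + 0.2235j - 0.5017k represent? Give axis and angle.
axis = (-0.7342, 0.2763, -0.6201), θ = 252°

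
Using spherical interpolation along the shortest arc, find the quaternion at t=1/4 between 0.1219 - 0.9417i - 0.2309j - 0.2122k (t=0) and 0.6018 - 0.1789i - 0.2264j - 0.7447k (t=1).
0.284 - 0.8309i - 0.2594j - 0.402k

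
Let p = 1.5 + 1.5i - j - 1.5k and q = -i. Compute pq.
1.5 - 1.5i + 1.5j - k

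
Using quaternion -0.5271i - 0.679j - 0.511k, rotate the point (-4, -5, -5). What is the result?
(-4.495, -5.943, -3.236)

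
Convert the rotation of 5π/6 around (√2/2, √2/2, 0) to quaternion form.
0.2588 + 0.683i + 0.683j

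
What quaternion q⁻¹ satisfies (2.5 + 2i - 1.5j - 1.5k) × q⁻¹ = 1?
0.1695 - 0.1356i + 0.1017j + 0.1017k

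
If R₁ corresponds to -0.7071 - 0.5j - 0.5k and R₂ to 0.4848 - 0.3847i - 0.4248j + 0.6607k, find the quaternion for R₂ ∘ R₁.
-0.2249 + 0.8148i - 0.1344j - 0.5172k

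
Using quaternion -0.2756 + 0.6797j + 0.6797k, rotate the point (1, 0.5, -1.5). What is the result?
(-0.099, -1.723, 0.723)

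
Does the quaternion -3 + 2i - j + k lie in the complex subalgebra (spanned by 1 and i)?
No. The quaternion -3 + 2i - j + k has j-coefficient y = -1 and k-coefficient z = 1, not both zero, so it does not lie in the complex subalgebra spanned by 1 and i.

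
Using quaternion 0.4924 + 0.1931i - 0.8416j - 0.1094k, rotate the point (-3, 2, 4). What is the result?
(-2.597, 3.077, -3.576)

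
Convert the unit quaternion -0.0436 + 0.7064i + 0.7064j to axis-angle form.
axis = (√2/2, √2/2, 0), θ = 185°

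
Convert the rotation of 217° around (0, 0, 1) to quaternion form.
-0.3173 + 0.9483k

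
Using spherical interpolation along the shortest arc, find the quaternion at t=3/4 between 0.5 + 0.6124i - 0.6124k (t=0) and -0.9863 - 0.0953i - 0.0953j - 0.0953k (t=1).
0.9563 + 0.2615i + 0.0779j - 0.1056k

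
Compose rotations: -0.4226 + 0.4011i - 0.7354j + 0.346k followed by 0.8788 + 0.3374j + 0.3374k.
-0.24 + 0.7174i - 0.6535j + 0.0261k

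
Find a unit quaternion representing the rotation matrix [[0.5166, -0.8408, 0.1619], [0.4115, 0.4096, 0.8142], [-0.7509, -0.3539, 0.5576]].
0.788 - 0.3706i + 0.2896j + 0.3973k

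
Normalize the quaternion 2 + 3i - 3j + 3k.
0.3592 + 0.5388i - 0.5388j + 0.5388k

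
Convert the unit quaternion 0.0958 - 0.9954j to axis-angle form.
axis = (0, -1, 0), θ = 169°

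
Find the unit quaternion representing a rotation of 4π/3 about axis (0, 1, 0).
-0.5 + 0.866j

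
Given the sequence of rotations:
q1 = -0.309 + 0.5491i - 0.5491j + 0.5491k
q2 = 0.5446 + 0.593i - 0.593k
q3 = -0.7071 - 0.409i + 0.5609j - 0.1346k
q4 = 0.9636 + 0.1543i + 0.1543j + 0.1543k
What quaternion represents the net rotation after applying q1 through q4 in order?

q2 · q1 = -0.1683 - 0.2098i - 0.9503j + 0.1567k
q3 · q2 · q1 = 0.5873 + 0.1772i + 0.6699j + 0.4182k
q4 · q3 · q2 · q1 = 0.3707 + 0.2225i + 0.6989j + 0.5696k
0.3707 + 0.2225i + 0.6989j + 0.5696k


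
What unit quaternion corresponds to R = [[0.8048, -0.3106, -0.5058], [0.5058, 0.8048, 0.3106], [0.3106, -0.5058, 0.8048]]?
0.9239 - 0.2209i - 0.2209j + 0.2209k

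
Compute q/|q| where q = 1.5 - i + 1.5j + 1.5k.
0.5388 - 0.3592i + 0.5388j + 0.5388k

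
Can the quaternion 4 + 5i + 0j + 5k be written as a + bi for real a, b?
No. The quaternion 4 + 5i + 5k has j-coefficient y = 0 and k-coefficient z = 5, not both zero, so it does not lie in the complex subalgebra spanned by 1 and i.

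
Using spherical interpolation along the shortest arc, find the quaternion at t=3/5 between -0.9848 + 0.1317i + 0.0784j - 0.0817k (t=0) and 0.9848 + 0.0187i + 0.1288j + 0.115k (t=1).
-0.9928 + 0.0419i - 0.0462j - 0.1025k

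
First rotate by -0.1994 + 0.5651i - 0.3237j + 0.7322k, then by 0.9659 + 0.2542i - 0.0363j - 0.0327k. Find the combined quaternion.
-0.3241 + 0.458i - 0.51j + 0.652k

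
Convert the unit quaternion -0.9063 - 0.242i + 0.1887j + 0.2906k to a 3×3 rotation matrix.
[[0.7599, 0.4354, -0.4827], [-0.6181, 0.714, -0.329], [0.2014, 0.5483, 0.8117]]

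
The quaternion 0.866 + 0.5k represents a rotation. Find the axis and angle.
axis = (0, 0, 1), θ = π/3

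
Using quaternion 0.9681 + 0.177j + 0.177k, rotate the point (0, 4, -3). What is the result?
(-2.399, 3.561, -2.561)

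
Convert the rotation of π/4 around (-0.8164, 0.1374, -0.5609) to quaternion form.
0.9239 - 0.3124i + 0.0526j - 0.2146k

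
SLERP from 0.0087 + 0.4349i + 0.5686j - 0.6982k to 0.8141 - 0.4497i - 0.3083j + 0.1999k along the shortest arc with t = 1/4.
-0.2359 + 0.4891i + 0.556j - 0.6294k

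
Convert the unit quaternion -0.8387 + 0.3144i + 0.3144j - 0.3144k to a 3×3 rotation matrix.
[[0.6046, -0.3297, -0.7251], [0.7251, 0.6046, 0.3297], [0.3297, -0.7251, 0.6046]]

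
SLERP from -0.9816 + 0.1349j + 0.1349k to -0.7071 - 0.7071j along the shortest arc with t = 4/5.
-0.8237 - 0.5662j + 0.0311k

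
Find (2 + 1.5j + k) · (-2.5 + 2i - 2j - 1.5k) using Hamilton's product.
-0.5 + 3.75i - 5.75j - 8.5k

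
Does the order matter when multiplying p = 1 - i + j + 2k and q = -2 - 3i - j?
Yes: pq = -4 + i - 9j ≠ -4 - 3i + 3j - 8k = qp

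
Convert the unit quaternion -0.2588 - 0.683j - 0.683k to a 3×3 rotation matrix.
[[-0.866, -0.3535, 0.3535], [0.3535, 0.067, 0.933], [-0.3535, 0.933, 0.067]]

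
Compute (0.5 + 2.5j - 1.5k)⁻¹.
0.0571 - 0.2857j + 0.1714k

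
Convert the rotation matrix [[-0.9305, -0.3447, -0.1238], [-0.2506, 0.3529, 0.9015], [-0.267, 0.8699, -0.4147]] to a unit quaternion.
0.0436 - 0.1812i + 0.8213j + 0.5392k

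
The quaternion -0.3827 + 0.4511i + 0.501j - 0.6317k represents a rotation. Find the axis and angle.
axis = (0.4883, 0.5423, -0.6838), θ = 5π/4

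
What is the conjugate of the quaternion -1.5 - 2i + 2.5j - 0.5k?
-1.5 + 2i - 2.5j + 0.5k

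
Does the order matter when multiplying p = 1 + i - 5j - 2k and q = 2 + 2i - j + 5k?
Yes: pq = 5 - 23i - 20j + 10k ≠ 5 + 31i - 2j - 8k = qp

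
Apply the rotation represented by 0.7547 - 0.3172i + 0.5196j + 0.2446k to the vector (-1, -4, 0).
(2.455, -2.756, 1.838)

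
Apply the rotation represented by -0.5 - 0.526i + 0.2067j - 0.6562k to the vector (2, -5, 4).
(6.409, -0.239, 1.965)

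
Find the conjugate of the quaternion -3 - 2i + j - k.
-3 + 2i - j + k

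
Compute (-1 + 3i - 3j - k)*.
-1 - 3i + 3j + k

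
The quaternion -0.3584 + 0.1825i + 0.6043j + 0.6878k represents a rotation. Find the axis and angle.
axis = (0.1955, 0.6473, 0.7367), θ = 222°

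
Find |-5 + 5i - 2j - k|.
√55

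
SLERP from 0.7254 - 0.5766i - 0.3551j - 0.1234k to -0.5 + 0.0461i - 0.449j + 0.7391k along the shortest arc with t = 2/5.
0.7721 - 0.4366i - 0.0283j - 0.461k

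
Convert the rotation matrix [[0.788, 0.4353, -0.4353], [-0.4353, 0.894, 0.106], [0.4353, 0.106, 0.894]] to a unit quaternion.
0.9455 - 0.2302j - 0.2302k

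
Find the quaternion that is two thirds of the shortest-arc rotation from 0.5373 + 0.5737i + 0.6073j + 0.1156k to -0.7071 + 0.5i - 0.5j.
0.7604 - 0.145i + 0.6313j + 0.0476k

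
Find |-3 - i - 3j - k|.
√20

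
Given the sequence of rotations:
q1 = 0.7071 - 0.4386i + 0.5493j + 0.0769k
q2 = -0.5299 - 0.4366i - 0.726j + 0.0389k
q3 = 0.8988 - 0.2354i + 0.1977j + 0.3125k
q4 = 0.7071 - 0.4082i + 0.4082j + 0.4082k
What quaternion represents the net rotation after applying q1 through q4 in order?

q2 · q1 = -0.1704 - 0.1535i - 0.7879j - 0.5715k
q3 · q2 · q1 = 0.1451 + 0.0354i - 0.9244j - 0.3511k
q4 · q3 · q2 · q1 = 0.6377 + 0.1998i - 0.7233j + 0.1739k
0.6377 + 0.1998i - 0.7233j + 0.1739k


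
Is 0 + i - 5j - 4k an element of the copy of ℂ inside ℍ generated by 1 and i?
No. The quaternion i - 5j - 4k has j-coefficient y = -5 and k-coefficient z = -4, not both zero, so it does not lie in the complex subalgebra spanned by 1 and i.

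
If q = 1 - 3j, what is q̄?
1 + 3j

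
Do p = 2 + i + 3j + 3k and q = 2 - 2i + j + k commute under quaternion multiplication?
No: pq = -2i + j + 15k ≠ -2i + 15j + k = qp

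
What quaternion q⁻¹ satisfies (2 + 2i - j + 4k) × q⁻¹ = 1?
0.08 - 0.08i + 0.04j - 0.16k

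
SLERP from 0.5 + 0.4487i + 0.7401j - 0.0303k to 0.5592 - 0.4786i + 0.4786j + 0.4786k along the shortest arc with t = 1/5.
0.576 + 0.2716i + 0.7653j + 0.0933k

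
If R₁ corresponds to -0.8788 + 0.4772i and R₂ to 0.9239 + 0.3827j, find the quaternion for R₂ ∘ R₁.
-0.8119 + 0.4409i - 0.3363j - 0.1826k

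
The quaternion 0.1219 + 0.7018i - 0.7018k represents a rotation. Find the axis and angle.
axis = (√2/2, 0, -√2/2), θ = 166°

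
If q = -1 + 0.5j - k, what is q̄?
-1 - 0.5j + k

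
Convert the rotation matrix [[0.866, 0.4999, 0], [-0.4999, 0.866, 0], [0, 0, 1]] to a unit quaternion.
0.9659 - 0.2588k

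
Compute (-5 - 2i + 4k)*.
-5 + 2i - 4k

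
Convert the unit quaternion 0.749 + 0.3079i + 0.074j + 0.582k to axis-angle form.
axis = (0.4647, 0.1117, 0.8784), θ = 83°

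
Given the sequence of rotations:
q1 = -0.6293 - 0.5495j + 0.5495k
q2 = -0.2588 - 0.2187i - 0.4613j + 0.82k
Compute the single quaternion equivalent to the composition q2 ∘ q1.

q2 · q1 = -0.5412 + 0.3347i + 0.5527j - 0.5381k
-0.5412 + 0.3347i + 0.5527j - 0.5381k


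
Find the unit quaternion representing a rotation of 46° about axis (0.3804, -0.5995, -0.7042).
0.9205 + 0.1486i - 0.2342j - 0.2752k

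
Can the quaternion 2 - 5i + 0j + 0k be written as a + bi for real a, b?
Yes. The quaternion 2 - 5i has j- and k-coefficients y = z = 0, so it lies in the complex subalgebra spanned by 1 and i.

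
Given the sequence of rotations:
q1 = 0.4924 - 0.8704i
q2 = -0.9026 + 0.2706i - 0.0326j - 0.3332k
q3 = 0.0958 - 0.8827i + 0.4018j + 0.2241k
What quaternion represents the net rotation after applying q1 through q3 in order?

q2 · q1 = -0.2089 + 0.9189i + 0.274j - 0.1924k
q3 · q2 · q1 = 0.7241 + 0.1337i - 0.0216j - 0.6763k
0.7241 + 0.1337i - 0.0216j - 0.6763k


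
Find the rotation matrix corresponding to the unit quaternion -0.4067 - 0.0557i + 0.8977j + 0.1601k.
[[-0.663, 0.0302, -0.748], [-0.2302, 0.9425, 0.2421], [0.7124, 0.3327, -0.6179]]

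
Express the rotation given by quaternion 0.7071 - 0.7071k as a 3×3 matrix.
[[0, 1, 0], [-1, 0, 0], [0, 0, 1]]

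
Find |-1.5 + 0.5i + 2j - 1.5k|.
2.958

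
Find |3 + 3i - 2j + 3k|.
√31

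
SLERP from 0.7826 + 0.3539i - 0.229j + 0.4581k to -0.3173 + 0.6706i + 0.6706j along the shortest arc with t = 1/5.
0.8049 + 0.135i - 0.398j + 0.4189k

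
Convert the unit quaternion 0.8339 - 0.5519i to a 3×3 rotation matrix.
[[1, 0, 0], [0, 0.3908, 0.9205], [0, -0.9205, 0.3908]]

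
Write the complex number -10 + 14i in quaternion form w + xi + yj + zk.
-10 + 14i + 0j + 0k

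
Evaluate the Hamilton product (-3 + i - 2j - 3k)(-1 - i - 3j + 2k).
4 - 11i + 12j - 8k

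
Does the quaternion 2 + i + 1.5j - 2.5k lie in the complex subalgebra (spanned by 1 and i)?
No. The quaternion 2 + i + 1.5j - 2.5k has j-coefficient y = 1.5 and k-coefficient z = -2.5, not both zero, so it does not lie in the complex subalgebra spanned by 1 and i.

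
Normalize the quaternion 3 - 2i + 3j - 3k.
0.5388 - 0.3592i + 0.5388j - 0.5388k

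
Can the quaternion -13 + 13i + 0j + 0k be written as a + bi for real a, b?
Yes. The quaternion -13 + 13i has j- and k-coefficients y = z = 0, so it lies in the complex subalgebra spanned by 1 and i.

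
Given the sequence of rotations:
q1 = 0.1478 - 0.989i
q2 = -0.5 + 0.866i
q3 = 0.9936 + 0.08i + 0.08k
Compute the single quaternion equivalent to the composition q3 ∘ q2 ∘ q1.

q2 · q1 = 0.7826 + 0.6225i
q3 · q2 · q1 = 0.7278 + 0.6811i + 0.0498j + 0.0626k
0.7278 + 0.6811i + 0.0498j + 0.0626k


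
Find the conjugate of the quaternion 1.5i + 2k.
-1.5i - 2k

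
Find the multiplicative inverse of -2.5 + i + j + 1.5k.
-0.2381 - 0.0952i - 0.0952j - 0.1429k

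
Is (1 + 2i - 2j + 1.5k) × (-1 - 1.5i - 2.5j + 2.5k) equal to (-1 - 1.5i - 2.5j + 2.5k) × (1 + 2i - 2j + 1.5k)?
No: pq = -6.75 - 4.75i - 7.75j - 7k ≠ -6.75 - 2.25i + 6.75j + 9k = qp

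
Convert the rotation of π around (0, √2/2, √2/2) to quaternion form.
0.7071j + 0.7071k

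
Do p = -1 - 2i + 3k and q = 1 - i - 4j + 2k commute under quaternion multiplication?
No: pq = -9 + 11i + 5j + 9k ≠ -9 - 13i + 3j - 7k = qp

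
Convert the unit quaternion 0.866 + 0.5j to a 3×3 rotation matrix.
[[0.5, 0, 0.866], [0, 1, 0], [-0.866, 0, 0.5]]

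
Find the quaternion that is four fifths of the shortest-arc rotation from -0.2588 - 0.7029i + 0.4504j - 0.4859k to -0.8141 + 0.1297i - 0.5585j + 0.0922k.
0.6702 - 0.3147i + 0.6352j - 0.2199k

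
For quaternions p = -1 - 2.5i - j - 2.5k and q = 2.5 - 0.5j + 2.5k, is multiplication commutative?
No: pq = 3.25 - 10i + 4.25j - 7.5k ≠ 3.25 - 2.5i - 8.25j - 10k = qp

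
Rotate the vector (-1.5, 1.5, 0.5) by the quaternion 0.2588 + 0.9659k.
(0.549, -2.049, 0.5)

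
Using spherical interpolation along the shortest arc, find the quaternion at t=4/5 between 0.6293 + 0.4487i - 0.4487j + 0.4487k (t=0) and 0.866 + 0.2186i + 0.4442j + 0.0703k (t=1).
0.8989 + 0.2972i + 0.2739j + 0.1694k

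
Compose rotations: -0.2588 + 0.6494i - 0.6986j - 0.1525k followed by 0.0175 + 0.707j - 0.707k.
0.3816 - 0.5904i - 0.6543j - 0.2788k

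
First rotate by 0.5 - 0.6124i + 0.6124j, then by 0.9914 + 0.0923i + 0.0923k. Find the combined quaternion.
0.5522 - 0.6175i + 0.5506j + 0.1027k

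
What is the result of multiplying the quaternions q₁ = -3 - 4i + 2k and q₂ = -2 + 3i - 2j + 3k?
12 + 3i + 24j - 5k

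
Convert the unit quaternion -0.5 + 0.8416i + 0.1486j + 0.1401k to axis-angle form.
axis = (0.9718, 0.1716, 0.1618), θ = 4π/3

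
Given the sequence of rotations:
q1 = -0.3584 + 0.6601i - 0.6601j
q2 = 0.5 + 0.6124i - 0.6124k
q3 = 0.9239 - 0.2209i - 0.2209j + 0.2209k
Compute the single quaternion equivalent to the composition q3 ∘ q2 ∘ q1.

q2 · q1 = -0.5834 - 0.2937i - 0.7343j - 0.1848k
q3 · q2 · q1 = -0.7253 + 0.0606i - 0.6552j - 0.2023k
-0.7253 + 0.0606i - 0.6552j - 0.2023k


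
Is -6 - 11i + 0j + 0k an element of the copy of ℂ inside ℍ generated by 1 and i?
Yes. The quaternion -6 - 11i has j- and k-coefficients y = z = 0, so it lies in the complex subalgebra spanned by 1 and i.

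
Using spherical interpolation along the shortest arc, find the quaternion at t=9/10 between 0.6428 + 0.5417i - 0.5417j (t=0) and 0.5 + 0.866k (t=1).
0.5593 + 0.071i - 0.071j + 0.8229k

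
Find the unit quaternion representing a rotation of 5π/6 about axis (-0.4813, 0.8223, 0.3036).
0.2588 - 0.4649i + 0.7943j + 0.2933k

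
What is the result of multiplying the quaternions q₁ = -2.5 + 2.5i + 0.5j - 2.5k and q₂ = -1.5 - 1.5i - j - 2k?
3 - 3.5i + 10.5j + 7k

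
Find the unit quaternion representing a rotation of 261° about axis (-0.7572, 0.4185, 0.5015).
-0.6494 - 0.5758i + 0.3182j + 0.3813k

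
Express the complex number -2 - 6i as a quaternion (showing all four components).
-2 - 6i + 0j + 0k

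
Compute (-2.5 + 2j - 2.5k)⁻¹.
-0.1515 - 0.1212j + 0.1515k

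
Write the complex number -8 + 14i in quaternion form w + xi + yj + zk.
-8 + 14i + 0j + 0k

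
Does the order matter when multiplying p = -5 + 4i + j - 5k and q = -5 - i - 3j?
Yes: pq = 32 - 30i + 15j + 14k ≠ 32 + 5j + 36k = qp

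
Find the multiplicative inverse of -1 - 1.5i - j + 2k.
-0.1212 + 0.1818i + 0.1212j - 0.2424k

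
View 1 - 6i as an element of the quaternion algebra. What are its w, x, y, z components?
1 - 6i + 0j + 0k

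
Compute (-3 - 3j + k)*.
-3 + 3j - k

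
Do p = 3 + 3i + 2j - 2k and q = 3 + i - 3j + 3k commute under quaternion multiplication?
No: pq = 18 + 12i - 14j - 8k ≠ 18 + 12i + 8j + 14k = qp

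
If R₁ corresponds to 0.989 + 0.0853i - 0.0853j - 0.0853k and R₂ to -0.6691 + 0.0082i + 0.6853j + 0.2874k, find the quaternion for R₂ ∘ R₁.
-0.5795 - 0.0829i + 0.7601j + 0.2822k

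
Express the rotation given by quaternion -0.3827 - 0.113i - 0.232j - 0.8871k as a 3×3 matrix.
[[-0.6815, -0.6266, 0.3781], [0.7314, -0.5994, 0.3251], [0.0229, 0.4981, 0.8668]]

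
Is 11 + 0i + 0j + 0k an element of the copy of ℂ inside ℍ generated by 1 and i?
Yes. The quaternion 11 has j- and k-coefficients y = z = 0, so it lies in the complex subalgebra spanned by 1 and i.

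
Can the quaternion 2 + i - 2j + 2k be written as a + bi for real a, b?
No. The quaternion 2 + i - 2j + 2k has j-coefficient y = -2 and k-coefficient z = 2, not both zero, so it does not lie in the complex subalgebra spanned by 1 and i.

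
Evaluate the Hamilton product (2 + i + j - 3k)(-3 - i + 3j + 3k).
1 + 7i + 3j + 19k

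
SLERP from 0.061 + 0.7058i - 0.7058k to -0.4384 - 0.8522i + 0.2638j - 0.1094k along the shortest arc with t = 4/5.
0.3874 + 0.8912i - 0.2245j - 0.0728k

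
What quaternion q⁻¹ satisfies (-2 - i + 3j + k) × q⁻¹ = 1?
-0.1333 + 0.0667i - 0.2j - 0.0667k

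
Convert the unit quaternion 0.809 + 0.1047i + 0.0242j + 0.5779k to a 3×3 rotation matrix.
[[0.3309, -0.93, 0.1602], [0.9401, 0.3101, -0.1414], [0.0819, 0.1974, 0.9769]]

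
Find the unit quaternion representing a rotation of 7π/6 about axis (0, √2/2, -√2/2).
-0.2588 + 0.683j - 0.683k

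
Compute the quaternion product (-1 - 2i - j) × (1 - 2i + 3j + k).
-2 - i - 2j - 9k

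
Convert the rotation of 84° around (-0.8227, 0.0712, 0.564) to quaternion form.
0.7431 - 0.5505i + 0.0476j + 0.3774k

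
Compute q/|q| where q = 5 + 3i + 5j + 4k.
0.5774 + 0.3464i + 0.5774j + 0.4619k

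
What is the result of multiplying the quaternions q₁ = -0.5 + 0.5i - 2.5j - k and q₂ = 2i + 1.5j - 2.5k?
0.25 + 6.75i - 1.5j + 7k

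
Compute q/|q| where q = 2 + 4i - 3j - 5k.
0.2722 + 0.5443i - 0.4082j - 0.6804k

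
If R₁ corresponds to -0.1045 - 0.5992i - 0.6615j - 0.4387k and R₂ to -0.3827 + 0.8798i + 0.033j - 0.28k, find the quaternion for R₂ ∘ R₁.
0.4662 - 0.0623i + 0.8035j - 0.3651k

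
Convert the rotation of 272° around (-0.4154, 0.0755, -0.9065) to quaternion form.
-0.7193 - 0.2886i + 0.0524j - 0.6297k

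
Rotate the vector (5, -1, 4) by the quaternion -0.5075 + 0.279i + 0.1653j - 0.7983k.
(-3.381, 5.02, 2.317)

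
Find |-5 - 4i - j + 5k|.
√67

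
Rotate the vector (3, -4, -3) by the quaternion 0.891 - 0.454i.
(3, -4.778, 1.473)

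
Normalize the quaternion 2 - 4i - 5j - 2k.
0.2857 - 0.5714i - 0.7143j - 0.2857k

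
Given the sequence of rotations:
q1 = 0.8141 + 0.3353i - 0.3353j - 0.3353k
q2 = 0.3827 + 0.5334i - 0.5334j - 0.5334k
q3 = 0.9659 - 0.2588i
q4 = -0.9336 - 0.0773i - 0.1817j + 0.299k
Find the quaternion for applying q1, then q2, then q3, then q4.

q2 · q1 = -0.225 + 0.5626i - 0.5626j - 0.5626k
q3 · q2 · q1 = -0.0717 + 0.6016i - 0.689j - 0.3978k
q4 · q3 · q2 · q1 = 0.1072 - 0.2778i + 0.8054j + 0.5125k
0.1072 - 0.2778i + 0.8054j + 0.5125k


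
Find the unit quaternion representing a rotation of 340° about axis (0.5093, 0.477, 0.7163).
-0.9848 + 0.0884i + 0.0828j + 0.1244k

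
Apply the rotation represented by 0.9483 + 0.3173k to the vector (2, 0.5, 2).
(1.296, 1.603, 2)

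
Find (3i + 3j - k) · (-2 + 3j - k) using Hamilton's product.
-10 - 6i - 3j + 11k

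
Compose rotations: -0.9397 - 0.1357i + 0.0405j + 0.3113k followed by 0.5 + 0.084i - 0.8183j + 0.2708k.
-0.5096 - 0.4125i + 0.7263j - 0.2065k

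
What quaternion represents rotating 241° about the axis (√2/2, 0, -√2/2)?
-0.5075 + 0.6093i - 0.6093k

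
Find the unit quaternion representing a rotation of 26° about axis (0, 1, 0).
0.9744 + 0.225j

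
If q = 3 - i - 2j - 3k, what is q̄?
3 + i + 2j + 3k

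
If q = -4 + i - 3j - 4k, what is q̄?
-4 - i + 3j + 4k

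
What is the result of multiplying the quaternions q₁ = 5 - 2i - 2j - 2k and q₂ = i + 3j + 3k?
14 + 5i + 19j + 11k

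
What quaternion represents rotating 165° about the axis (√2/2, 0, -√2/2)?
0.1305 + 0.7011i - 0.7011k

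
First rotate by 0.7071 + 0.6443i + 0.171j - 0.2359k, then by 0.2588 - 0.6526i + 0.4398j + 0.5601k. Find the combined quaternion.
0.6604 - 0.4942i + 0.5622j - 0.06k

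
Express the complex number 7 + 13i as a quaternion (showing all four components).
7 + 13i + 0j + 0k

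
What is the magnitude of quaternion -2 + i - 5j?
√30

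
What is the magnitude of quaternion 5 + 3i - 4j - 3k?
√59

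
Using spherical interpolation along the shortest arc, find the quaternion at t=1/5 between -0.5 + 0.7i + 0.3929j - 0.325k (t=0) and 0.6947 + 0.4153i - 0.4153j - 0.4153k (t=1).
-0.6698 + 0.5298i + 0.4879j - 0.1806k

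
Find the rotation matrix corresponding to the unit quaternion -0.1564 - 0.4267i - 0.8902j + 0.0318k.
[[-0.5869, 0.7696, 0.2513], [0.7497, 0.6338, -0.1901], [-0.3056, 0.0769, -0.9491]]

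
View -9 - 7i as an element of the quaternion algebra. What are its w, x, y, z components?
-9 - 7i + 0j + 0k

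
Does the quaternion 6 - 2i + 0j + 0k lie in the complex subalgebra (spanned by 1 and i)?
Yes. The quaternion 6 - 2i has j- and k-coefficients y = z = 0, so it lies in the complex subalgebra spanned by 1 and i.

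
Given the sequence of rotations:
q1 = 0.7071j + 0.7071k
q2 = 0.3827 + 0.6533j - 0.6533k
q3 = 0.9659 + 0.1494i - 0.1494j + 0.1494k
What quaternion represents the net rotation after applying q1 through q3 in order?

q2 · q1 = 0.9239i + 0.2706j + 0.2706k
q3 · q2 · q1 = -0.138 + 0.8115i + 0.359j + 0.4398k
-0.138 + 0.8115i + 0.359j + 0.4398k


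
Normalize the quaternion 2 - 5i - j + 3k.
0.3203 - 0.8006i - 0.1601j + 0.4804k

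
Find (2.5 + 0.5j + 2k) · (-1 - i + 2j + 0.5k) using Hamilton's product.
-4.5 - 6.25i + 2.5j - 0.25k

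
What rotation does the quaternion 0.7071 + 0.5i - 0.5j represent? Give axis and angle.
axis = (√2/2, -√2/2, 0), θ = π/2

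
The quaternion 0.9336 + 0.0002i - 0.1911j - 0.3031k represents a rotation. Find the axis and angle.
axis = (0.0006, -0.5333, -0.8459), θ = 42°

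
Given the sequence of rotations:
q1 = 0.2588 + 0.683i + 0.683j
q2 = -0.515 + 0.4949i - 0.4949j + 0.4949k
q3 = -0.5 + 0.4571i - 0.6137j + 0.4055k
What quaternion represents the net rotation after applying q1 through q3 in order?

q2 · q1 = -0.1333 - 0.5617i - 0.1418j + 0.8041k
q3 · q2 · q1 = -0.0897 - 0.2161i - 0.4426j - 0.8656k
-0.0897 - 0.2161i - 0.4426j - 0.8656k


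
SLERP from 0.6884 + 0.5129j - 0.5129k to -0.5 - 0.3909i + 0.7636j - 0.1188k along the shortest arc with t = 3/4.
-0.1999 - 0.3498i + 0.8678j - 0.2907k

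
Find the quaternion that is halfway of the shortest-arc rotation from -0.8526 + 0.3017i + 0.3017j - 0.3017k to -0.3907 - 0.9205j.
-0.8558 + 0.2077i - 0.4259j - 0.2077k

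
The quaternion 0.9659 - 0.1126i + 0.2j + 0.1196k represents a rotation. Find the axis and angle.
axis = (-0.4351, 0.7728, 0.4621), θ = π/6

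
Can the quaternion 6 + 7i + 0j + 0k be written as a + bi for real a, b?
Yes. The quaternion 6 + 7i has j- and k-coefficients y = z = 0, so it lies in the complex subalgebra spanned by 1 and i.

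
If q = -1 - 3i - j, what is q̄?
-1 + 3i + j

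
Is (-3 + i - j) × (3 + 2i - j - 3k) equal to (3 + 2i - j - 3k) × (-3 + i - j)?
No: pq = -12 + 3j + 10k ≠ -12 - 6i - 3j + 8k = qp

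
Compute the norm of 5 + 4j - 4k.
√57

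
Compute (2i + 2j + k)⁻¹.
-0.2222i - 0.2222j - 0.1111k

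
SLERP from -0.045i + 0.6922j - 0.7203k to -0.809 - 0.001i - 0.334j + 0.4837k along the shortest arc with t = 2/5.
0.3692 - 0.0294i + 0.6119j - 0.6989k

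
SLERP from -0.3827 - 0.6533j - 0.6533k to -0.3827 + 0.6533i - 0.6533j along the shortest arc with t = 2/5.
-0.4295 + 0.2988i - 0.7332j - 0.4344k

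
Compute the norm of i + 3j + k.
√11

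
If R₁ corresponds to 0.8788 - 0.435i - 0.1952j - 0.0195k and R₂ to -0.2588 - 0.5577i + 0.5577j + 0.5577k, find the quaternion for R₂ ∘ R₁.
-0.3503 - 0.2795i + 0.2871j + 0.8466k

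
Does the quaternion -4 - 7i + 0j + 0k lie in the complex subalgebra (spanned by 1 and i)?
Yes. The quaternion -4 - 7i has j- and k-coefficients y = z = 0, so it lies in the complex subalgebra spanned by 1 and i.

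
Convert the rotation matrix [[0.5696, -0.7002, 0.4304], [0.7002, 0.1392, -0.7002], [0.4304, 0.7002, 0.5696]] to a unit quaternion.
0.7547 + 0.4639i + 0.4639k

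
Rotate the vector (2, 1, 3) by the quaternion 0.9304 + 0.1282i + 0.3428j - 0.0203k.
(3.552, 0.309, 1.135)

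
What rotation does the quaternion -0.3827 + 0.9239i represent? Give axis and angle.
axis = (1, 0, 0), θ = 5π/4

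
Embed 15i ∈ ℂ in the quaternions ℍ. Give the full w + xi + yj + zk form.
0 + 15i + 0j + 0k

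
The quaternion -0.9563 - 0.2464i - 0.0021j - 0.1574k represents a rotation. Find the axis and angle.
axis = (-0.8427, -0.0072, -0.5383), θ = 326°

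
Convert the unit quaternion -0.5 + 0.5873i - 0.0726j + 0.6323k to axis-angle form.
axis = (0.6782, -0.0838, 0.7301), θ = 4π/3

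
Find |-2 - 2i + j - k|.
√10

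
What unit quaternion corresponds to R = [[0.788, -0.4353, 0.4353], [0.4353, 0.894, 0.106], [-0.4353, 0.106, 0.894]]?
0.9455 + 0.2302j + 0.2302k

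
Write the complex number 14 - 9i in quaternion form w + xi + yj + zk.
14 - 9i + 0j + 0k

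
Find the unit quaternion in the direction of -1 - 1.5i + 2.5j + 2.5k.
-0.252 - 0.378i + 0.6299j + 0.6299k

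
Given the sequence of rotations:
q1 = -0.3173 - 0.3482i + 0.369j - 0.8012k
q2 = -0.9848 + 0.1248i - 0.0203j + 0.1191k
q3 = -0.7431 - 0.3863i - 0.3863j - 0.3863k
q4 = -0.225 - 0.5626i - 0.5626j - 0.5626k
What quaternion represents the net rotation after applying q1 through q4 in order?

q2 · q1 = 0.4588 + 0.2756i - 0.2984j + 0.7902k
q3 · q2 · q1 = -0.0445 - 0.8026i + 0.2433j - 0.5427k
q4 · q3 · q2 · q1 = -0.61 + 0.6478i + 0.1165j - 0.4413k
-0.61 + 0.6478i + 0.1165j - 0.4413k


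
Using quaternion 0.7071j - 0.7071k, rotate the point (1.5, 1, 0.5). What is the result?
(-1.5, -0.5, -1)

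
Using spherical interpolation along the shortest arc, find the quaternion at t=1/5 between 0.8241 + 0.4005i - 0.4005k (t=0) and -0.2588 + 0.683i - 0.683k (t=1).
0.6613 + 0.5304i - 0.5304k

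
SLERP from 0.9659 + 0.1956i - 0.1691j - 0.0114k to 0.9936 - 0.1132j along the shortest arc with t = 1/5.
0.9748 + 0.1569i - 0.1584j - 0.0091k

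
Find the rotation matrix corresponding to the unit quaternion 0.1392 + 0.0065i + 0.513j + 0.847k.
[[-0.9612, -0.2291, 0.1538], [0.2425, -0.4349, 0.8672], [-0.1318, 0.8708, 0.4736]]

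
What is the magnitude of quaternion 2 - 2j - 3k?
√17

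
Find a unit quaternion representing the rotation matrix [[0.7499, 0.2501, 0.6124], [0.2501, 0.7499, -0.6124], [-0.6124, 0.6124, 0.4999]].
0.866 + 0.3536i + 0.3536j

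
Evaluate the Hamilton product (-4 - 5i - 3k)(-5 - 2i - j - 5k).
-5 + 30i - 15j + 40k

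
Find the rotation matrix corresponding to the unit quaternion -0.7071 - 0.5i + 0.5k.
[[0.5, 0.7071, -0.5], [-0.7071, 0, -0.7071], [-0.5, 0.7071, 0.5]]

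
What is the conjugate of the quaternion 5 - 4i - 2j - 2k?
5 + 4i + 2j + 2k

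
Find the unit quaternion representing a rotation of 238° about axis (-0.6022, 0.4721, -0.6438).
-0.4848 - 0.5267i + 0.4129j - 0.5631k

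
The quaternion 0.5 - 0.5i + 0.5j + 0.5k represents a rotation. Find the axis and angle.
axis = (-√3/3, √3/3, √3/3), θ = 2π/3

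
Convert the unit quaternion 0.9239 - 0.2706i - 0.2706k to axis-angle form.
axis = (-√2/2, 0, -√2/2), θ = π/4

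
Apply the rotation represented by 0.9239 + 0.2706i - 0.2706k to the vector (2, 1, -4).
(2.793, 1.707, -3.207)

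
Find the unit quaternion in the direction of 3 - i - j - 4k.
0.5774 - 0.1925i - 0.1925j - 0.7698k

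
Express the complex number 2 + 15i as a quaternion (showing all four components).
2 + 15i + 0j + 0k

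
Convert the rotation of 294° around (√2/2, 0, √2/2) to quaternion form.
-0.8387 + 0.3851i + 0.3851k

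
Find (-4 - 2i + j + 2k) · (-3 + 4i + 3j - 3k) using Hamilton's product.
23 - 19i - 13j - 4k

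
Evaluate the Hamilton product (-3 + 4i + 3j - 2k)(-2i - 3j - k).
15 - 3i + 17j - 3k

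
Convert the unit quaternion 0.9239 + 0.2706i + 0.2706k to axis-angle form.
axis = (√2/2, 0, √2/2), θ = π/4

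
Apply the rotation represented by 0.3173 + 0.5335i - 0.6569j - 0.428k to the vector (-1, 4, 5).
(-5.856, 2.349, 1.482)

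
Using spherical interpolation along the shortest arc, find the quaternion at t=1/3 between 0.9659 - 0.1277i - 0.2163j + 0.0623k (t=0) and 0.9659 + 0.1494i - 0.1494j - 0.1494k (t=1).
0.9798 - 0.0354i - 0.1967j - 0.0087k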